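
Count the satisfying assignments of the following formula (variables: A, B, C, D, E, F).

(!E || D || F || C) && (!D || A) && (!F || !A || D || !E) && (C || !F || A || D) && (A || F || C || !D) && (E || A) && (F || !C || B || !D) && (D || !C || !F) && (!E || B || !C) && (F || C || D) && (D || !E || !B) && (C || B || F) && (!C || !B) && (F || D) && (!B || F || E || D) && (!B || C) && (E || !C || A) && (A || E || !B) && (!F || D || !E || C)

4

There are 2^6 = 64 truth assignments over (A, B, C, D, E, F).
Split on D. With D = true, the clauses containing D are satisfied and !D drops from the rest; 3 of the 2^5 = 32 assignments to the other variables satisfy what remains.
With D = false, by the same count on the reduced clause set, 1 assignment works.
Total: 3 + 1 = 4.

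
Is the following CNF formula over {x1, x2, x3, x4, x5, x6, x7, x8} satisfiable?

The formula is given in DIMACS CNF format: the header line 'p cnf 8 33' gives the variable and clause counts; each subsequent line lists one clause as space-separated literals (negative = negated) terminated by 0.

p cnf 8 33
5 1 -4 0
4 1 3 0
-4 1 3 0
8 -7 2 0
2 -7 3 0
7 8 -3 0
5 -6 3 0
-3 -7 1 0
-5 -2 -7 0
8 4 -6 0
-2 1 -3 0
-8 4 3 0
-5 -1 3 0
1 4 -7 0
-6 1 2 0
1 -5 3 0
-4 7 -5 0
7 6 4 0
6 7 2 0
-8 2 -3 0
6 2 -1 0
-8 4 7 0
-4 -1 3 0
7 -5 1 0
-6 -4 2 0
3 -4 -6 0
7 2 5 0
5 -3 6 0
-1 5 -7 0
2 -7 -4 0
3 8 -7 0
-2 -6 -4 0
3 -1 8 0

No

Try x5 = True.
Try x2 = False.
Try x8 = True.
From the singleton clause (¬x3), x3 = False.
From the singleton clause (¬x7), x7 = False.
From the singleton clause (x4), x4 = True.
But (¬x4) is also a unit clause — contradiction.
Backtrack on x8: now try x8 = False.
From the singleton clause (¬x7), x7 = False.
From the singleton clause (¬x3), x3 = False.
From the singleton clause (¬x1), x1 = False.
But (x1) is also a unit clause — contradiction.
Neither x8 = True nor x8 = False works.
Backtrack on x2: now try x2 = True.
From the singleton clause (¬x7), x7 = False.
From the singleton clause (¬x4), x4 = False.
From the singleton clause (x6), x6 = True.
From the singleton clause (x8), x8 = True.
But (¬x8) is also a unit clause — contradiction.
Neither x2 = True nor x2 = False works.
Backtrack on x5: now try x5 = False.
Try x1 = True.
From the singleton clause (¬x7), x7 = False.
From the singleton clause (x2), x2 = True.
Try x8 = True.
From the singleton clause (x4), x4 = True.
From the singleton clause (x3), x3 = True.
From the singleton clause (x6), x6 = True.
But (¬x6) is also a unit clause — contradiction.
Backtrack on x8: now try x8 = False.
From the singleton clause (¬x3), x3 = False.
But (x3) is also a unit clause — contradiction.
Neither x8 = True nor x8 = False works.
Backtrack on x1: now try x1 = False.
From the singleton clause (¬x4), x4 = False.
From the singleton clause (x3), x3 = True.
From the singleton clause (¬x7), x7 = False.
From the singleton clause (x8), x8 = True.
But (¬x8) is also a unit clause — contradiction.
Neither x1 = True nor x1 = False works.
Neither x5 = True nor x5 = False works.
No assignment satisfies every clause.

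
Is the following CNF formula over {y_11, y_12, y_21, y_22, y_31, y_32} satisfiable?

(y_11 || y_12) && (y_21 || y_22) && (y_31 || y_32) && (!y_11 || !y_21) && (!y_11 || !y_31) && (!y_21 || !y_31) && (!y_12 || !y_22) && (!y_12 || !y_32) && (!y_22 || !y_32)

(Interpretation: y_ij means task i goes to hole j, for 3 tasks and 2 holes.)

Unsatisfiable

Try y_11 = true.
From the singleton clause (!y_21), y_21 = false.
From the singleton clause (y_22), y_22 = true.
From the singleton clause (!y_31), y_31 = false.
From the singleton clause (y_32), y_32 = true.
That conflicts with the unit clause (!y_32).
Undo y_11 and try y_11 = false.
From the singleton clause (y_12), y_12 = true.
From the singleton clause (!y_22), y_22 = false.
From the singleton clause (y_21), y_21 = true.
From the singleton clause (!y_31), y_31 = false.
From the singleton clause (y_32), y_32 = true.
That conflicts with the unit clause (!y_32).
Neither y_11 = true nor y_11 = false works.
No assignment satisfies every clause.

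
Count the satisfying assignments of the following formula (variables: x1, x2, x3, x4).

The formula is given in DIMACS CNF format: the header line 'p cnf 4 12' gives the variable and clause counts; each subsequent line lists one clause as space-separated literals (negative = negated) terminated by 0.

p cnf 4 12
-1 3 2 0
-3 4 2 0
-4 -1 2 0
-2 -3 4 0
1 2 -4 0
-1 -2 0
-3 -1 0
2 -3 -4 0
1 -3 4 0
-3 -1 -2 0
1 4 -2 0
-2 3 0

There are 2^4 = 16 truth assignments over (x1, x2, x3, x4).
Check each against the 12 clauses (columns in the order x1, x2, x3, x4):
  F F F F  ✓ satisfies all
  F F F T  ✗ fails (x1 ∨ x2 ∨ ¬x4)
  F F T F  ✗ fails (¬x3 ∨ x4 ∨ x2)
  F F T T  ✗ fails (x1 ∨ x2 ∨ ¬x4)
  F T F F  ✗ fails (x1 ∨ x4 ∨ ¬x2)
  F T F T  ✗ fails (¬x2 ∨ x3)
  F T T F  ✗ fails (¬x2 ∨ ¬x3 ∨ x4)
  F T T T  ✓ satisfies all
  T F F F  ✗ fails (¬x1 ∨ x3 ∨ x2)
  T F F T  ✗ fails (¬x1 ∨ x3 ∨ x2)
  T F T F  ✗ fails (¬x3 ∨ x4 ∨ x2)
  T F T T  ✗ fails (¬x4 ∨ ¬x1 ∨ x2)
  T T F F  ✗ fails (¬x1 ∨ ¬x2)
  T T F T  ✗ fails (¬x1 ∨ ¬x2)
  T T T F  ✗ fails (¬x2 ∨ ¬x3 ∨ x4)
  T T T T  ✗ fails (¬x1 ∨ ¬x2)
2 of the 16 rows are models.

2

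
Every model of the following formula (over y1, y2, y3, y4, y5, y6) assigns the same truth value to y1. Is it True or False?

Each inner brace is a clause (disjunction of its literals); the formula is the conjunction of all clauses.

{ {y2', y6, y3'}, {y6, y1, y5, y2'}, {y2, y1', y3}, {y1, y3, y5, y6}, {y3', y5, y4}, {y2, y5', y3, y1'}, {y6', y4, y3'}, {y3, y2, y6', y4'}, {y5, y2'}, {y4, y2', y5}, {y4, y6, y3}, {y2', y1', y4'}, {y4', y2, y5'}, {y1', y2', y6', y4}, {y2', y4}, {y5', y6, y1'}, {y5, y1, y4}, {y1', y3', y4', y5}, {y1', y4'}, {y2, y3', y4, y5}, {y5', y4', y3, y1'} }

Suppose y1 = 1.
Unit clause (y4') forces y4 = 0.
Unit clause (y2') forces y2 = 0.
Unit clause (y3) forces y3 = 1.
Unit clause (y5) forces y5 = 1.
Unit clause (y6') forces y6 = 0.
But (y6) is also a unit clause — contradiction.
So every satisfying assignment has y1 = False.

False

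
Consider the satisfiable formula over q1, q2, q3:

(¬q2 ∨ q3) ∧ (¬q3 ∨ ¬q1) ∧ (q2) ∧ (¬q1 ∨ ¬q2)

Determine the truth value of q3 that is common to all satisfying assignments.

Suppose q3 = False.
The clause (¬q2) is unit, so q2 = False.
That conflicts with the unit clause (q2).
So every satisfying assignment has q3 = True.

True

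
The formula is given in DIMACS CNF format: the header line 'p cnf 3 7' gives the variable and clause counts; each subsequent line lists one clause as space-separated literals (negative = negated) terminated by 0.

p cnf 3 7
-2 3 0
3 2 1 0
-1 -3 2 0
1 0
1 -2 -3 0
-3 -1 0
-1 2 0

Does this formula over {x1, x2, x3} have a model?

Unit clause (x1) forces x1 = True.
Unit clause (¬x3) forces x3 = False.
Unit clause (¬x2) forces x2 = False.
But (x2) is also a unit clause — contradiction.
No assignment satisfies every clause.

No, unsatisfiable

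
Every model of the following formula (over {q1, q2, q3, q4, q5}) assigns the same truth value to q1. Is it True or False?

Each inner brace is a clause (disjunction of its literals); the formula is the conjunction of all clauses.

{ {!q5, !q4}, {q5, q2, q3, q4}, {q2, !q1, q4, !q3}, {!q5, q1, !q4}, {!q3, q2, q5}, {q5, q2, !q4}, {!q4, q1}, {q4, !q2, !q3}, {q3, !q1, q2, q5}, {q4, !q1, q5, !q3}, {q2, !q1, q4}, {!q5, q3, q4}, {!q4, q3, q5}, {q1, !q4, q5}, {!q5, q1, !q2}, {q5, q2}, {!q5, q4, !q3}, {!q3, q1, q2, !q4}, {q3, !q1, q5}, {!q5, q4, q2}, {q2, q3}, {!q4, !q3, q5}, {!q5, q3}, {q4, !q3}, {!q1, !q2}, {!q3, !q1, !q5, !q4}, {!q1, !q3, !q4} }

Suppose q1 = true.
Unit clause (!q2) forces q2 = false.
Unit clause (q4) forces q4 = true.
Unit clause (!q5) forces q5 = false.
But (q5) is also a unit clause — contradiction.
So every satisfying assignment has q1 = False.

False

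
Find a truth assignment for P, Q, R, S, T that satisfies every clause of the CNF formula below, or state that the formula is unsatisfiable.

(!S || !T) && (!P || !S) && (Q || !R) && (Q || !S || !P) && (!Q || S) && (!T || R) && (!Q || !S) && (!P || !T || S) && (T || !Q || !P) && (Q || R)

UNSATISFIABLE

Try S = false.
Unit clause (!Q) forces Q = false.
Unit clause (!R) forces R = false.
But (R) is also a unit clause — contradiction.
That branch fails; take S = true instead.
Unit clause (!T) forces T = false.
Unit clause (!P) forces P = false.
Unit clause (!Q) forces Q = false.
Unit clause (!R) forces R = false.
But (R) is also a unit clause — contradiction.
Neither S = true nor S = false works.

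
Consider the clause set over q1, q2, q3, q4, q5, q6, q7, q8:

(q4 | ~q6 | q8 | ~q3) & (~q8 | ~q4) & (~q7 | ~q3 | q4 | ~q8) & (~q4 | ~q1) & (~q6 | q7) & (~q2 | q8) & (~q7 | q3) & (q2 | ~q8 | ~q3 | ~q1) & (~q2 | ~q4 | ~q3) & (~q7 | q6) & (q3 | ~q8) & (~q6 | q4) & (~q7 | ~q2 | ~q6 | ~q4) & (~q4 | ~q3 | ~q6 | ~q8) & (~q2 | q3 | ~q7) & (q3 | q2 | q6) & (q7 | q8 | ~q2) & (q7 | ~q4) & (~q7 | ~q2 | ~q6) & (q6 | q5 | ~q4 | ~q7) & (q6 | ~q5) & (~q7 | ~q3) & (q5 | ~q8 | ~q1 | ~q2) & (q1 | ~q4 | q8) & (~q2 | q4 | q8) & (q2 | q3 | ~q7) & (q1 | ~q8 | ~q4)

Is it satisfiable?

Yes, satisfiable

Suppose q8 = 1.
From the singleton clause (~q4), q4 = 0.
From the singleton clause (q3), q3 = 1.
From the singleton clause (~q7), q7 = 0.
From the singleton clause (~q6), q6 = 0.
From the singleton clause (~q5), q5 = 0.
Suppose q2 = 1.
From the singleton clause (~q1), q1 = 0.
Every clause now holds.
A satisfying assignment: q1=0, q2=1, q3=1, q4=0, q5=0, q6=0, q7=0, q8=1.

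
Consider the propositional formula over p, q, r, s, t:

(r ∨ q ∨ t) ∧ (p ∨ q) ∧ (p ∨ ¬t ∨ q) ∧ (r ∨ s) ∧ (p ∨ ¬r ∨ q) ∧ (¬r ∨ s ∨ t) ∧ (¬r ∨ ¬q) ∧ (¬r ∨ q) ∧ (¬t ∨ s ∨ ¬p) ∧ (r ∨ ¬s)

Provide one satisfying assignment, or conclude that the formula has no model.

Suppose p = True.
Suppose r = True.
(¬q) alone gives q = False.
Now (q) is unsatisfied and unit — conflict.
So r must be the other value — set r = False.
(s) alone gives s = True.
Now (¬s) is unsatisfied and unit — conflict.
Either choice for r ends in contradiction.
So p must be the other value — set p = False.
(q) alone gives q = True.
(¬r) alone gives r = False.
(s) alone gives s = True.
Now (¬s) is unsatisfied and unit — conflict.
Either choice for p ends in contradiction.

UNSATISFIABLE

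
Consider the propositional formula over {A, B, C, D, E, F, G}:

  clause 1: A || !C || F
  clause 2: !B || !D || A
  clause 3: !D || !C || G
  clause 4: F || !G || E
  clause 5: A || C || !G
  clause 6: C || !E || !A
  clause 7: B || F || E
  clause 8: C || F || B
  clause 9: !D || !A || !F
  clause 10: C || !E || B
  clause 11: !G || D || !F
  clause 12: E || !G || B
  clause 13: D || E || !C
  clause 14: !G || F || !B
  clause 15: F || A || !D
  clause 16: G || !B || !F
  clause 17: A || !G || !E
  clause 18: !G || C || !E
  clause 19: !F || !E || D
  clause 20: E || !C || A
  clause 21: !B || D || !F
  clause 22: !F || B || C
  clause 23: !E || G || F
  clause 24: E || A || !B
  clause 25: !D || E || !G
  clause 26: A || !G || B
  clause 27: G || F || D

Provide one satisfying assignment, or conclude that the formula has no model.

A: true; B: false; C: true; D: true; E: true; F: false; G: true

Suppose A = true.
Suppose C = true.
Suppose D = true.
From the singleton clause (G), G = true.
From the singleton clause (!F), F = false.
From the singleton clause (E), E = true.
From the singleton clause (!B), B = false.
Every clause now holds.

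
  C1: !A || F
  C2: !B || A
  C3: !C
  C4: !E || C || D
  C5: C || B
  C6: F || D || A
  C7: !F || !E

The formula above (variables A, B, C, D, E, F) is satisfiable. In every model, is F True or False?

Suppose F = false.
From the singleton clause (!A), A = false.
From the singleton clause (!B), B = false.
From the singleton clause (!C), C = false.
But (C) is also a unit clause — contradiction.
So every satisfying assignment has F = True.

True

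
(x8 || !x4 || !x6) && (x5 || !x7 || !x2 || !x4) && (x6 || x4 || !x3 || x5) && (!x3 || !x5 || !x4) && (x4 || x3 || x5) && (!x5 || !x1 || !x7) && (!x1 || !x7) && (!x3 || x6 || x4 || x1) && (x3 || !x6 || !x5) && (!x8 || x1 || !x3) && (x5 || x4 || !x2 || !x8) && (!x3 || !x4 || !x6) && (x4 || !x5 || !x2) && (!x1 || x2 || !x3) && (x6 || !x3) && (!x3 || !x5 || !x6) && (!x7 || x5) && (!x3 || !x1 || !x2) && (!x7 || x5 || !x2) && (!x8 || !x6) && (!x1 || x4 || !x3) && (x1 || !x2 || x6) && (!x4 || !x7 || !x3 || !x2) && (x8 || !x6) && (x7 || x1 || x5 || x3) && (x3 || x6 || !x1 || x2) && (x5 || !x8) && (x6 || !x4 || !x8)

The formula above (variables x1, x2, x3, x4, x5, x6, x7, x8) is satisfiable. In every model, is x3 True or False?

False

Suppose x3 = true.
The clause (x6) is unit, so x6 = true.
The clause (!x4) is unit, so x4 = false.
The clause (!x5) is unit, so x5 = false.
The clause (!x7) is unit, so x7 = false.
The clause (!x8) is unit, so x8 = false.
Now (x8) is unsatisfied and unit — conflict.
So every satisfying assignment has x3 = False.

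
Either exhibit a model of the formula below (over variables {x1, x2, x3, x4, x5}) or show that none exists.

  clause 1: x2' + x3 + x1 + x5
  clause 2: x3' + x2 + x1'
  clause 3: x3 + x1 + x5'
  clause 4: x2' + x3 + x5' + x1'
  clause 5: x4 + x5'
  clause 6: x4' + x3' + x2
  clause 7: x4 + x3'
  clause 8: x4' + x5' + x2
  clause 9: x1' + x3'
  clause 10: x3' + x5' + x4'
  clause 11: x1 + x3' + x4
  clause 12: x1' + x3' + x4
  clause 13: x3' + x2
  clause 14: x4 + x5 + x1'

x1 ↦ 1, x2 ↦ 0, x3 ↦ 0, x4 ↦ 1, x5 ↦ 0

Branch on x4: set x4 = 1.
Branch on x3: set x3 = 0.
Branch on x1: set x1 = 1.
Branch on x2: set x2 = 0.
(x5') alone gives x5 = 0.
This assignment satisfies each clause.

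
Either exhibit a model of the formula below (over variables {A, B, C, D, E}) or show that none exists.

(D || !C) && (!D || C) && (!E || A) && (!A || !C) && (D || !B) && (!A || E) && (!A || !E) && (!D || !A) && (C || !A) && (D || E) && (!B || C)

Case D = true:
The clause (C) is unit, so C = true.
The clause (!A) is unit, so A = false.
The clause (!E) is unit, so E = false.
Every clause is now satisfied; B is unconstrained.

A=false, B=false, C=true, D=true, E=false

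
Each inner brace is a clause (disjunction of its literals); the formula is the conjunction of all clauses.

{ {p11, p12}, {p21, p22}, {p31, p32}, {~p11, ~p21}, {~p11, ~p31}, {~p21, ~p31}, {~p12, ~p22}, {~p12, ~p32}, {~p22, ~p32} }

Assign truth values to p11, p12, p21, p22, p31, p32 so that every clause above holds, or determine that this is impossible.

Suppose p11 = 1.
From the singleton clause (~p21), p21 = 0.
From the singleton clause (p22), p22 = 1.
From the singleton clause (~p31), p31 = 0.
From the singleton clause (p32), p32 = 1.
Now (~p32) is unsatisfied and unit — conflict.
Backtrack on p11: now try p11 = 0.
From the singleton clause (p12), p12 = 1.
From the singleton clause (~p22), p22 = 0.
From the singleton clause (p21), p21 = 1.
From the singleton clause (~p31), p31 = 0.
From the singleton clause (p32), p32 = 1.
Now (~p32) is unsatisfied and unit — conflict.
Both values of p11 lead to a conflict.

UNSATISFIABLE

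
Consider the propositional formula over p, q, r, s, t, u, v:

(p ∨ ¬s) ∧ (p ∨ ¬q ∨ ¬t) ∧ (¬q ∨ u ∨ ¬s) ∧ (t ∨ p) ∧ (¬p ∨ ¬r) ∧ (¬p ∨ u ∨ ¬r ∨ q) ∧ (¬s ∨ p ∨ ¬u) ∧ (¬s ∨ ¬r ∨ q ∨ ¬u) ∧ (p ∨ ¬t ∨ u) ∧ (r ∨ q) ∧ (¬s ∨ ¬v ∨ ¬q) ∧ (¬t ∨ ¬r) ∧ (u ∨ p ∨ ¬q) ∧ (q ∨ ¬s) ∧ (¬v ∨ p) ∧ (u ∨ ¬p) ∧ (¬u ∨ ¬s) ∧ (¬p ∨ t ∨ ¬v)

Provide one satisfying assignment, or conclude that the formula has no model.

p ↦ True,  q ↦ True,  r ↦ False,  s ↦ False,  t ↦ True,  u ↦ True,  v ↦ True

Try p = True.
The clause (¬r) is unit, so r = False.
The clause (q) is unit, so q = True.
The clause (u) is unit, so u = True.
The clause (¬s) is unit, so s = False.
Try t = True.
No clause remains; v is free.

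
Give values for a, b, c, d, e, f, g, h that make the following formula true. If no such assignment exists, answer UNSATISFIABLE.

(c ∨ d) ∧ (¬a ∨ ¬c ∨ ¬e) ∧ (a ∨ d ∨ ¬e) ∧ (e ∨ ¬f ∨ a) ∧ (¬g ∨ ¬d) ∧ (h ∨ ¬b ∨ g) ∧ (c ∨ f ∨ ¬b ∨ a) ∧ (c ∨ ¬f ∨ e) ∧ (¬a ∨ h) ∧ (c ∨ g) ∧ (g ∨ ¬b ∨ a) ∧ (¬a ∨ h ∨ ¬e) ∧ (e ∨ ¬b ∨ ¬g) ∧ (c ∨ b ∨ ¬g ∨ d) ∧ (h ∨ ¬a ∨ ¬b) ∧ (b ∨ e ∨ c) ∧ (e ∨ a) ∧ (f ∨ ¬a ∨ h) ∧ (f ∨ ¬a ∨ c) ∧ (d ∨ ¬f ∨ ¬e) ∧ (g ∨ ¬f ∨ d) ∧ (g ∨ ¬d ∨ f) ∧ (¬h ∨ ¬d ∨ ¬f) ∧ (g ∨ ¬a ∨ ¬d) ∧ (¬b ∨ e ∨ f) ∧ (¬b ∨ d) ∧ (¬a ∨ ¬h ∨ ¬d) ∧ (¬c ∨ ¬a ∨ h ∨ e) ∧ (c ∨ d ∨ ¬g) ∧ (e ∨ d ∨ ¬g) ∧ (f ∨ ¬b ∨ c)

Suppose c = True.
Suppose a = True.
Unit clause (¬e) forces e = False.
Unit clause (h) forces h = True.
Unit clause (¬d) forces d = False.
Unit clause (¬b) forces b = False.
Unit clause (¬g) forces g = False.
Unit clause (¬f) forces f = False.
All clauses are satisfied.

a ↦ True,  b ↦ False,  c ↦ True,  d ↦ False,  e ↦ False,  f ↦ False,  g ↦ False,  h ↦ True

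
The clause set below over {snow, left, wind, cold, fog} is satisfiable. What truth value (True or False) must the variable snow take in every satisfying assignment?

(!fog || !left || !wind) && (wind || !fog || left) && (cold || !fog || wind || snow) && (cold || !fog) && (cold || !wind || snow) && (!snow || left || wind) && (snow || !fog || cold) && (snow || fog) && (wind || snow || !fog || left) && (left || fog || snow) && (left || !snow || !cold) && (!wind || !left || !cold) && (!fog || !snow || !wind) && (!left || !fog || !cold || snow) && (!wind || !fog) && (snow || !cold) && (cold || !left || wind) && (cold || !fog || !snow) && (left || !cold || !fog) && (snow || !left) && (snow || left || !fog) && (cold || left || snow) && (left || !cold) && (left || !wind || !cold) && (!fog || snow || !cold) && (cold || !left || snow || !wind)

True

Suppose snow = false.
Unit clause (fog) forces fog = true.
Unit clause (cold) forces cold = true.
But (!cold) is also a unit clause — contradiction.
So every satisfying assignment has snow = True.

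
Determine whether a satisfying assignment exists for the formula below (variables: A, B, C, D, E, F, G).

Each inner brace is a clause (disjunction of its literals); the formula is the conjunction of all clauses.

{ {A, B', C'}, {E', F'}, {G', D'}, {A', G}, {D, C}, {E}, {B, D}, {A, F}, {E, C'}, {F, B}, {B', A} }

Satisfiable

From the singleton clause (E), E = 1.
From the singleton clause (F'), F = 0.
From the singleton clause (A), A = 1.
From the singleton clause (G), G = 1.
From the singleton clause (D'), D = 0.
From the singleton clause (C), C = 1.
From the singleton clause (B), B = 1.
This assignment satisfies each clause.
A satisfying assignment: A: 1,  B: 1,  C: 1,  D: 0,  E: 1,  F: 0,  G: 1.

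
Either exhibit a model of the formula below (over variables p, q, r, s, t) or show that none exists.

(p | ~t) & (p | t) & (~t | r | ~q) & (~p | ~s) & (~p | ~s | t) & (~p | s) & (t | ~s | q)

Try p = 1.
Unit clause (~s) forces s = 0.
But (s) is also a unit clause — contradiction.
So p must be the other value — set p = 0.
Unit clause (~t) forces t = 0.
But (t) is also a unit clause — contradiction.
Neither p = 1 nor p = 0 works.

UNSATISFIABLE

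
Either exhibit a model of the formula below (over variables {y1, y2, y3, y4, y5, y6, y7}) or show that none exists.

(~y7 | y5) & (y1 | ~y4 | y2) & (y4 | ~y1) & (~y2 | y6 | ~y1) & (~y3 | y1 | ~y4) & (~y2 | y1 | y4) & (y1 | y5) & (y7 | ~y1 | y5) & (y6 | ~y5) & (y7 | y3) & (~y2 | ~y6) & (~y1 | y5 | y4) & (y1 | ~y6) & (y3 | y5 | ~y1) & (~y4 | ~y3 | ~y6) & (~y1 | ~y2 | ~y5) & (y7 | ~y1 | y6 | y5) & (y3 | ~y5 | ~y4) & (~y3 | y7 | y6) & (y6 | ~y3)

UNSATISFIABLE

Case y7 = 0:
The clause (y3) is unit, so y3 = 1.
The clause (y6) is unit, so y6 = 1.
The clause (~y2) is unit, so y2 = 0.
The clause (y1) is unit, so y1 = 1.
The clause (y4) is unit, so y4 = 1.
But (~y4) is also a unit clause — contradiction.
Undo y7 and try y7 = 1.
The clause (y5) is unit, so y5 = 1.
The clause (y6) is unit, so y6 = 1.
The clause (~y2) is unit, so y2 = 0.
The clause (y1) is unit, so y1 = 1.
The clause (y4) is unit, so y4 = 1.
The clause (~y3) is unit, so y3 = 0.
But (y3) is also a unit clause — contradiction.
Both values of y7 lead to a conflict.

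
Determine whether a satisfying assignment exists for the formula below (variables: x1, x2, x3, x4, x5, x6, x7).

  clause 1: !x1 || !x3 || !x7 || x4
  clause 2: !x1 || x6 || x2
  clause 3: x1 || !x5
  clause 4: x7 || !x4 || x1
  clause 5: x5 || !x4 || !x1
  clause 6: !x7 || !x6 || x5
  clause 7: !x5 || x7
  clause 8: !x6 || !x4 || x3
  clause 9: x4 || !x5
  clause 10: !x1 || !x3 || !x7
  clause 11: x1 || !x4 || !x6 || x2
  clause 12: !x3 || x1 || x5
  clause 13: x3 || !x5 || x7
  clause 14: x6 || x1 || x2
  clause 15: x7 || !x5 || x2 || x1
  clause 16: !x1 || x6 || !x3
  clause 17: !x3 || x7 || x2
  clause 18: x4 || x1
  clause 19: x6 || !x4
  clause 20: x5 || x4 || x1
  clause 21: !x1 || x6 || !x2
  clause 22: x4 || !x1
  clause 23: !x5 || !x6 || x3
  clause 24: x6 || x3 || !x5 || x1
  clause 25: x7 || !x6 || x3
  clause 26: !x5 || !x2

Unsatisfiable

Branch on x1: set x1 = true.
(x4) alone gives x4 = true.
(x5) alone gives x5 = true.
(x7) alone gives x7 = true.
(!x3) alone gives x3 = false.
(!x6) alone gives x6 = false.
Now (x6) is unsatisfied and unit — conflict.
Backtrack on x1: now try x1 = false.
(!x5) alone gives x5 = false.
(!x3) alone gives x3 = false.
(x4) alone gives x4 = true.
(x7) alone gives x7 = true.
(!x6) alone gives x6 = false.
Now (x6) is unsatisfied and unit — conflict.
Both values of x1 lead to a conflict.
No assignment satisfies every clause.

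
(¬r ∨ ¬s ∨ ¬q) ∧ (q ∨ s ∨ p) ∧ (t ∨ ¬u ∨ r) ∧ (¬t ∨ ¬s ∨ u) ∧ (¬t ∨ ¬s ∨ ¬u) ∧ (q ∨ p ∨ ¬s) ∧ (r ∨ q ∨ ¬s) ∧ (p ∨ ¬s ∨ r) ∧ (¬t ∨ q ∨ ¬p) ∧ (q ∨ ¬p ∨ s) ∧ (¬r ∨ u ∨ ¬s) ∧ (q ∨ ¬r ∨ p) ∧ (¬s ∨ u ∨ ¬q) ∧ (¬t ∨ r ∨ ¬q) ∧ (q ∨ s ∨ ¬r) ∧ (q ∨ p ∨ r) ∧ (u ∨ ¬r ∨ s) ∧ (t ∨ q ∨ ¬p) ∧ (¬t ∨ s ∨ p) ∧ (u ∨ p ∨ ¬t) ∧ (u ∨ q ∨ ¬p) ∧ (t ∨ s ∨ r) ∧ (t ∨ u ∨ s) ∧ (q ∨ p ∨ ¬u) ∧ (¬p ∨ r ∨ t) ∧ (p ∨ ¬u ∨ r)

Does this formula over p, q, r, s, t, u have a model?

Branch on r: set r = True.
Branch on s: set s = False.
The clause (q) is unit, so q = True.
The clause (u) is unit, so u = True.
Branch on t: set t = True.
The clause (p) is unit, so p = True.
Every clause now holds.
A satisfying assignment: p=True; q=True; r=True; s=False; t=True; u=True.

Yes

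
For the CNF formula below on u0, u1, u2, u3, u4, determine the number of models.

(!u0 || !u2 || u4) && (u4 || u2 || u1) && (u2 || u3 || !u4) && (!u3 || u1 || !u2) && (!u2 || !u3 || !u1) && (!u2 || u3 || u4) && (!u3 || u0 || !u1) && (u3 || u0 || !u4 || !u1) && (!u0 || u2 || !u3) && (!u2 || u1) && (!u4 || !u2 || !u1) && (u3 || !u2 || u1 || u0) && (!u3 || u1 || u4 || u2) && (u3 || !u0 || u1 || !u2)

3

There are 2^5 = 32 truth assignments over (u0, u1, u2, u3, u4).
Split on u3. With u3 = true, the clauses containing u3 are satisfied and !u3 drops from the rest; 1 of the 2^4 = 16 assignments to the other variables satisfy what remains.
With u3 = false, by the same count on the reduced clause set, 2 assignments work.
(One model: u0=F, u1=F, u2=F, u3=T, u4=T.)
Total: 1 + 2 = 3.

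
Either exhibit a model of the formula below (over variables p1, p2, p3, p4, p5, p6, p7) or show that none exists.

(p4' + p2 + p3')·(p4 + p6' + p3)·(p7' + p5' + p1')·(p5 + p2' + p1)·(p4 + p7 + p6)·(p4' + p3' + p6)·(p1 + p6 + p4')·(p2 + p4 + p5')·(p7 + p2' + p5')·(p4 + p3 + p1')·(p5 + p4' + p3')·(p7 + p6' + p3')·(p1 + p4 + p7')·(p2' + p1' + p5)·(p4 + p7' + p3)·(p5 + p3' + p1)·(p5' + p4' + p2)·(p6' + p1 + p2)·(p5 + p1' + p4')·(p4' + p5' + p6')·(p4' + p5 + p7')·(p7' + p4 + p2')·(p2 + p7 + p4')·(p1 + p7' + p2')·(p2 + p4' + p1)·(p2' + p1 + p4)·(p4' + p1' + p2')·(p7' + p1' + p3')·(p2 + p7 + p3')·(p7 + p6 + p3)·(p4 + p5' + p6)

UNSATISFIABLE

Case p4 = 0:
Case p6 = 0:
(p7) alone gives p7 = 1.
(p1) alone gives p1 = 1.
(p5') alone gives p5 = 0.
(p3) alone gives p3 = 1.
Now (p3') is unsatisfied and unit — conflict.
That branch fails; take p6 = 1 instead.
(p3) alone gives p3 = 1.
(p7) alone gives p7 = 1.
(p1) alone gives p1 = 1.
Now (p1') is unsatisfied and unit — conflict.
Both values of p6 lead to a conflict.
That branch fails; take p4 = 1 instead.
Case p2 = 1:
(p1') alone gives p1 = 0.
(p5) alone gives p5 = 1.
(p6) alone gives p6 = 1.
Now (p6') is unsatisfied and unit — conflict.
That branch fails; take p2 = 0 instead.
(p3') alone gives p3 = 0.
(p5') alone gives p5 = 0.
(p1') alone gives p1 = 0.
Now (p1) is unsatisfied and unit — conflict.
Both values of p2 lead to a conflict.
Both values of p4 lead to a conflict.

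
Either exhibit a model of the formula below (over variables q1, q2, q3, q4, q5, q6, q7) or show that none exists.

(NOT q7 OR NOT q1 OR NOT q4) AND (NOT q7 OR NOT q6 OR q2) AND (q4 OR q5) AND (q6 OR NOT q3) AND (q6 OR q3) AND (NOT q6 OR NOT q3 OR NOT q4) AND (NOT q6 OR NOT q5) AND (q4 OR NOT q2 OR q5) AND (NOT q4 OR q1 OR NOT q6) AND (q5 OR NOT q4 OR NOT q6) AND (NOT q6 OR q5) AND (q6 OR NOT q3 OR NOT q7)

UNSATISFIABLE

Suppose q4 = true.
Suppose q7 = false.
Suppose q6 = true.
(NOT q3) alone gives q3 = false.
(NOT q5) alone gives q5 = false.
Now (q5) is unsatisfied and unit — conflict.
That branch fails; take q6 = false instead.
(NOT q3) alone gives q3 = false.
Now (q3) is unsatisfied and unit — conflict.
Either choice for q6 ends in contradiction.
That branch fails; take q7 = true instead.
(NOT q1) alone gives q1 = false.
(NOT q6) alone gives q6 = false.
(NOT q3) alone gives q3 = false.
Now (q3) is unsatisfied and unit — conflict.
Either choice for q7 ends in contradiction.
That branch fails; take q4 = false instead.
(q5) alone gives q5 = true.
(NOT q6) alone gives q6 = false.
(NOT q3) alone gives q3 = false.
Now (q3) is unsatisfied and unit — conflict.
Either choice for q4 ends in contradiction.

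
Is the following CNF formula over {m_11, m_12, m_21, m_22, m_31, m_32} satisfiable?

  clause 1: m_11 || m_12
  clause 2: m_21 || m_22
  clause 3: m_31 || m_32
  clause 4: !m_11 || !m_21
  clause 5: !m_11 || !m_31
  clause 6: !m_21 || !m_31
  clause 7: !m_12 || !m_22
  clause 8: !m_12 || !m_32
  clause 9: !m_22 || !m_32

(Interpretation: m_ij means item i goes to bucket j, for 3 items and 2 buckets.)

No, unsatisfiable

Branch on m_11: set m_11 = true.
Unit clause (!m_21) forces m_21 = false.
Unit clause (m_22) forces m_22 = true.
Unit clause (!m_31) forces m_31 = false.
Unit clause (m_32) forces m_32 = true.
Now (!m_32) is unsatisfied and unit — conflict.
Undo m_11 and try m_11 = false.
Unit clause (m_12) forces m_12 = true.
Unit clause (!m_22) forces m_22 = false.
Unit clause (m_21) forces m_21 = true.
Unit clause (!m_31) forces m_31 = false.
Unit clause (m_32) forces m_32 = true.
Now (!m_32) is unsatisfied and unit — conflict.
Either choice for m_11 ends in contradiction.
No assignment satisfies every clause.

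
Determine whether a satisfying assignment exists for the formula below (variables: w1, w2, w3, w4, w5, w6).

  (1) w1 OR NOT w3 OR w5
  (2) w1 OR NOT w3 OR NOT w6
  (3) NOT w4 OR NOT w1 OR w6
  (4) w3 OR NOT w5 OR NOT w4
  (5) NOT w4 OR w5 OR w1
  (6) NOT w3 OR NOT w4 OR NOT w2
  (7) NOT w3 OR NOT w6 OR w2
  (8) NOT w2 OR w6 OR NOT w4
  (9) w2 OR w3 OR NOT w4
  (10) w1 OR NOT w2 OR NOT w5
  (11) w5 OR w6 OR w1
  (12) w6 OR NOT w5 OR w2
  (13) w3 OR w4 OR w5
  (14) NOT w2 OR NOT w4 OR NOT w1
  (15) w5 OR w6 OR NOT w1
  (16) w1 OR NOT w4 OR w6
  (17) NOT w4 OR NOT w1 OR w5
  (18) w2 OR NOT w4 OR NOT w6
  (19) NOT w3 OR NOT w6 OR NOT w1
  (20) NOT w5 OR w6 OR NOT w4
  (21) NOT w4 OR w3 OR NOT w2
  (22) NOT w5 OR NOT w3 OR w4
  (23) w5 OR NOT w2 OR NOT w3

Yes

Branch on w1: set w1 = true.
Branch on w4: set w4 = false.
Branch on w3: set w3 = false.
Unit clause (w5) forces w5 = true.
Branch on w6: set w6 = true.
All clauses hold; w2 can take either value.
A satisfying assignment: w1: true, w2: true, w3: false, w4: false, w5: true, w6: true.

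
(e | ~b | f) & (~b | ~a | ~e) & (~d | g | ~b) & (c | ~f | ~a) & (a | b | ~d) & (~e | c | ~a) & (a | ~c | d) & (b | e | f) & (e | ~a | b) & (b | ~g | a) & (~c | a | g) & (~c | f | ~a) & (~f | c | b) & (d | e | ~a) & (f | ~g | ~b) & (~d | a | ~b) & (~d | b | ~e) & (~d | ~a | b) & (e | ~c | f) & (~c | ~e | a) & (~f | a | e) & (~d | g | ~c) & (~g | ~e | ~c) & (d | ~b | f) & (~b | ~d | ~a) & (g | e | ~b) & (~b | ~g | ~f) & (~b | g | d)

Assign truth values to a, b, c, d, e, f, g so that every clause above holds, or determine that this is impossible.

a=0; b=0; c=0; d=0; e=1; f=0; g=0

Suppose e = 1.
Suppose b = 0.
From the singleton clause (~d), d = 0.
Suppose c = 0.
From the singleton clause (~a), a = 0.
From the singleton clause (~g), g = 0.
From the singleton clause (~f), f = 0.
Every clause now holds.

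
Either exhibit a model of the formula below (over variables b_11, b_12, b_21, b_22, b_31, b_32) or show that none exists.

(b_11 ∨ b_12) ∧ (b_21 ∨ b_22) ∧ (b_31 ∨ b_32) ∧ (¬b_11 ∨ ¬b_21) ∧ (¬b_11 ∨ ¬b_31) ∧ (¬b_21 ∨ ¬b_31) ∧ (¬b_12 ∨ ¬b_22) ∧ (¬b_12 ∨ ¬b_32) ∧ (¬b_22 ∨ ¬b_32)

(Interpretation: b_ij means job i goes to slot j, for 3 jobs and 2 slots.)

Suppose b_11 = True.
Unit clause (¬b_21) forces b_21 = False.
Unit clause (b_22) forces b_22 = True.
Unit clause (¬b_31) forces b_31 = False.
Unit clause (b_32) forces b_32 = True.
Now (¬b_32) is unsatisfied and unit — conflict.
So b_11 must be the other value — set b_11 = False.
Unit clause (b_12) forces b_12 = True.
Unit clause (¬b_22) forces b_22 = False.
Unit clause (b_21) forces b_21 = True.
Unit clause (¬b_31) forces b_31 = False.
Unit clause (b_32) forces b_32 = True.
Now (¬b_32) is unsatisfied and unit — conflict.
Neither b_11 = True nor b_11 = False works.

UNSATISFIABLE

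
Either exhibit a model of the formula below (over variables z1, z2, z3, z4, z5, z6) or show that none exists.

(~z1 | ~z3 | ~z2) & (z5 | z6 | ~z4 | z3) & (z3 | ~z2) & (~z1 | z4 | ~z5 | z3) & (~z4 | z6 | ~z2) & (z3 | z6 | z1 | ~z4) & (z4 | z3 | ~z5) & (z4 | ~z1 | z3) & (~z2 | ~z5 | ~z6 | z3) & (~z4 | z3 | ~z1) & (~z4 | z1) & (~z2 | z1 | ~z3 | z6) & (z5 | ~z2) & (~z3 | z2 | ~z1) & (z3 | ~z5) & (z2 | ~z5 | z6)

z1: 0; z2: 0; z3: 1; z4: 0; z5: 0; z6: 1

Suppose z3 = 1.
Suppose z1 = 0.
(~z4) alone gives z4 = 0.
Suppose z2 = 0.
Suppose z5 = 0.
No clause remains; z6 is free.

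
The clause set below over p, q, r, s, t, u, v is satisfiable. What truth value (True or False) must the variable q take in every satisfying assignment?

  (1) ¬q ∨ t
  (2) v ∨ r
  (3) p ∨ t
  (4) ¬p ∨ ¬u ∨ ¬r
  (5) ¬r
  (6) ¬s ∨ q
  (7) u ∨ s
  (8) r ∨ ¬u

True

Suppose q = False.
From the singleton clause (¬r), r = False.
From the singleton clause (v), v = True.
From the singleton clause (¬s), s = False.
From the singleton clause (u), u = True.
That conflicts with the unit clause (¬u).
So every satisfying assignment has q = True.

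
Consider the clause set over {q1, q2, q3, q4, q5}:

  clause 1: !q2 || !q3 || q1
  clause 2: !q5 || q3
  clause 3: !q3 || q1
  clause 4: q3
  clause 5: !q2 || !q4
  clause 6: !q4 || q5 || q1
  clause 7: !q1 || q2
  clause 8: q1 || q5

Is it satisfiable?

From the singleton clause (q3), q3 = true.
From the singleton clause (q1), q1 = true.
From the singleton clause (q2), q2 = true.
From the singleton clause (!q4), q4 = false.
Every clause is now satisfied; q5 is unconstrained.
A satisfying assignment: q1: true; q2: true; q3: true; q4: false; q5: false.

Yes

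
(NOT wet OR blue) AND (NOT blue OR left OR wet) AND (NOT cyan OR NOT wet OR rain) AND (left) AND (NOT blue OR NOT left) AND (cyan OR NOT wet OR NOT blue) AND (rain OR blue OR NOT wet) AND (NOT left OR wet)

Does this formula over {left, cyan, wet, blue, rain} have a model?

From the singleton clause (left), left = true.
From the singleton clause (NOT blue), blue = false.
From the singleton clause (NOT wet), wet = false.
That conflicts with the unit clause (wet).
No assignment satisfies every clause.

Unsatisfiable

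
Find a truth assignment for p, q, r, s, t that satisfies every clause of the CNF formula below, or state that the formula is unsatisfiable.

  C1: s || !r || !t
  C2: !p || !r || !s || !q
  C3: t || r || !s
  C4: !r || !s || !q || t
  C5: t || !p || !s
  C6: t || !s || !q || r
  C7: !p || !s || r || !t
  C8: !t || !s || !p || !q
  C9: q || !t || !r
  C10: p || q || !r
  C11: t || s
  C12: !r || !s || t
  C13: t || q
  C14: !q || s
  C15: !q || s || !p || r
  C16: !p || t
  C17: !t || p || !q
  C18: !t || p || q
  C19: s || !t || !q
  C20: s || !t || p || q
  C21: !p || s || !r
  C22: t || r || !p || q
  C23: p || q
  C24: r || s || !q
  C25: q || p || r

Try t = true.
Try s = false.
The clause (!r) is unit, so r = false.
The clause (!q) is unit, so q = false.
The clause (p) is unit, so p = true.
All clauses are satisfied.

p=true,  q=false,  r=false,  s=false,  t=true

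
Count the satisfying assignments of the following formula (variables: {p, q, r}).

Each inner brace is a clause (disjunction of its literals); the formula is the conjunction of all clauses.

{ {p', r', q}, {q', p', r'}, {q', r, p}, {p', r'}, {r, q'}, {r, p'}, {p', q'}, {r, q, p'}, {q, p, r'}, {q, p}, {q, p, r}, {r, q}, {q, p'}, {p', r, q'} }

1

There are 2^3 = 8 truth assignments over (p, q, r).
Check each against the 14 clauses (columns in the order p, q, r):
  F F F  ✗ fails (q + p)
  F F T  ✗ fails (q + p + r')
  F T F  ✗ fails (q' + r + p)
  F T T  ✓ satisfies all
  T F F  ✗ fails (r + p')
  T F T  ✗ fails (p' + r' + q)
  T T F  ✗ fails (r + q')
  T T T  ✗ fails (q' + p' + r')
1 of the 8 rows is a model.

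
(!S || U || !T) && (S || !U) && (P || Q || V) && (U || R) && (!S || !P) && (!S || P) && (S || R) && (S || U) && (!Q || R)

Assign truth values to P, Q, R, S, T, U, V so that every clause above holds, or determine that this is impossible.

UNSATISFIABLE

Try S = true.
The clause (!P) is unit, so P = false.
That conflicts with the unit clause (P).
That branch fails; take S = false instead.
The clause (!U) is unit, so U = false.
That conflicts with the unit clause (U).
Either choice for S ends in contradiction.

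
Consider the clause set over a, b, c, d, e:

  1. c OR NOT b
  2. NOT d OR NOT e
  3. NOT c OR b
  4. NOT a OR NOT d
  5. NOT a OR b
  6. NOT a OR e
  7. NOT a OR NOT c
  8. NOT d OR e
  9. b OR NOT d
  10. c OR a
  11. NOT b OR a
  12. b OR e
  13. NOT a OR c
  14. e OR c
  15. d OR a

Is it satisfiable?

Suppose c = true.
Unit clause (b) forces b = true.
Unit clause (NOT a) forces a = false.
Now (a) is unsatisfied and unit — conflict.
Undo c and try c = false.
Unit clause (NOT b) forces b = false.
Unit clause (NOT a) forces a = false.
Now (a) is unsatisfied and unit — conflict.
Either choice for c ends in contradiction.
No assignment satisfies every clause.

No, unsatisfiable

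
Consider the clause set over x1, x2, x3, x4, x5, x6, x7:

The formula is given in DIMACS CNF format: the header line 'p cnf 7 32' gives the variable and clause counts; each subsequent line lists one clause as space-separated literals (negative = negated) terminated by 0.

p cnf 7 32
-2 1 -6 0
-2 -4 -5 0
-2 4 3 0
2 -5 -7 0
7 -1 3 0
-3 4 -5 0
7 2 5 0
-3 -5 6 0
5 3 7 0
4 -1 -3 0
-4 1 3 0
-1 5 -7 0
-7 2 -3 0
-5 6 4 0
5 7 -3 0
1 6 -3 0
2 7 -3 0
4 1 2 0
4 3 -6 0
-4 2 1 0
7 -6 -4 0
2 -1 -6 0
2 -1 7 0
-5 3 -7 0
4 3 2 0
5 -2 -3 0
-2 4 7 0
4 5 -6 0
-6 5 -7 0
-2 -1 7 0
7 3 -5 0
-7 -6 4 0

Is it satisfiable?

Unsatisfiable

Branch on x2: set x2 = False.
Branch on x5: set x5 = False.
Unit clause (x7) forces x7 = True.
Unit clause (¬x1) forces x1 = False.
Unit clause (¬x3) forces x3 = False.
Unit clause (¬x4) forces x4 = False.
That conflicts with the unit clause (x4).
Backtrack on x5: now try x5 = True.
Unit clause (¬x7) forces x7 = False.
Unit clause (¬x3) forces x3 = False.
That conflicts with the unit clause (x3).
Both values of x5 lead to a conflict.
Backtrack on x2: now try x2 = True.
Branch on x1: set x1 = True.
Unit clause (x7) forces x7 = True.
Unit clause (x5) forces x5 = True.
Unit clause (¬x4) forces x4 = False.
Unit clause (x3) forces x3 = True.
That conflicts with the unit clause (¬x3).
Backtrack on x1: now try x1 = False.
Unit clause (¬x6) forces x6 = False.
Unit clause (¬x3) forces x3 = False.
Unit clause (x4) forces x4 = True.
That conflicts with the unit clause (¬x4).
Both values of x1 lead to a conflict.
Both values of x2 lead to a conflict.
No assignment satisfies every clause.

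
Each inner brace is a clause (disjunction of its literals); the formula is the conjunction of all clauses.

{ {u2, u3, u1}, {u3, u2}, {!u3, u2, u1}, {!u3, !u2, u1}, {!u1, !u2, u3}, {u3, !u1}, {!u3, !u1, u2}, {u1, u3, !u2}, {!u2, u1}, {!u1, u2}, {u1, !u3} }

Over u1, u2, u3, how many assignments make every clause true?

There are 2^3 = 8 truth assignments over (u1, u2, u3).
Check each against the 11 clauses (columns in the order u1, u2, u3):
  F F F  ✗ fails (u2 || u3 || u1)
  F F T  ✗ fails (!u3 || u2 || u1)
  F T F  ✗ fails (u1 || u3 || !u2)
  F T T  ✗ fails (!u3 || !u2 || u1)
  T F F  ✗ fails (u3 || u2)
  T F T  ✗ fails (!u3 || !u1 || u2)
  T T F  ✗ fails (!u1 || !u2 || u3)
  T T T  ✓ satisfies all
1 of the 8 rows is a model.

1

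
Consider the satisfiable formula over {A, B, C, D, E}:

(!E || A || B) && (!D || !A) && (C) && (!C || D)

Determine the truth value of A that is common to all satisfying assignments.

Suppose A = true.
Unit clause (!D) forces D = false.
Unit clause (C) forces C = true.
That conflicts with the unit clause (!C).
So every satisfying assignment has A = False.

False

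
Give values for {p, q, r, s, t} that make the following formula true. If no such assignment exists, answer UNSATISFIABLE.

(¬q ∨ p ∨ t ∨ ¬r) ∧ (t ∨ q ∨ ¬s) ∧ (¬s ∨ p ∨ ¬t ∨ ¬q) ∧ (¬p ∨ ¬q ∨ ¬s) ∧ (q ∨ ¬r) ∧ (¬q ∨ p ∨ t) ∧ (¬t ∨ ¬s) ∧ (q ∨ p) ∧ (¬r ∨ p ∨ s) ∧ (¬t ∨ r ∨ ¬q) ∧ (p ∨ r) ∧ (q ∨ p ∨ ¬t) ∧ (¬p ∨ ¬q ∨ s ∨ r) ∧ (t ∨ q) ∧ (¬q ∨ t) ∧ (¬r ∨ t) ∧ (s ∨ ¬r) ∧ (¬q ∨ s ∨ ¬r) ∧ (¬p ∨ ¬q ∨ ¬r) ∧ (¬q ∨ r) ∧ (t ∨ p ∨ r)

Suppose q = False.
From the singleton clause (¬r), r = False.
From the singleton clause (p), p = True.
From the singleton clause (t), t = True.
From the singleton clause (¬s), s = False.
Every clause now holds.

p=True; q=False; r=False; s=False; t=True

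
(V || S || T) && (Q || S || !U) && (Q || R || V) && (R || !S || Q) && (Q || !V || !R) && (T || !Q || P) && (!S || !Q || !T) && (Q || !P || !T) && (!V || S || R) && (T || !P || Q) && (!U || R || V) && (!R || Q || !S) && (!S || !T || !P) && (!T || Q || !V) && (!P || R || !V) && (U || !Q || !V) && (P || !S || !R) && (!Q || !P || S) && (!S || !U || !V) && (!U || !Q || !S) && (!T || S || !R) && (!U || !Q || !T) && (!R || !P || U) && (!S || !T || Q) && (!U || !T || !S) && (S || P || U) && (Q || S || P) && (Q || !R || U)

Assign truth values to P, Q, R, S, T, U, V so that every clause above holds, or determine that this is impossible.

P: true; Q: true; R: false; S: true; T: false; U: false; V: false

Try V = false.
Try S = true.
Try Q = true.
(!T) alone gives T = false.
(P) alone gives P = true.
(!U) alone gives U = false.
(!R) alone gives R = false.
All clauses are satisfied.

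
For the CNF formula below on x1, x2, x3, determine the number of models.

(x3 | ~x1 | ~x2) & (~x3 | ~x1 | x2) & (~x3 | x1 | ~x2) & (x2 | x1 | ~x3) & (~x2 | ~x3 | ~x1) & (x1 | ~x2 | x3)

There are 2^3 = 8 truth assignments over (x1, x2, x3).
Check each against the 6 clauses (columns in the order x1, x2, x3):
  F F F  ✓ satisfies all
  F F T  ✗ fails (x2 | x1 | ~x3)
  F T F  ✗ fails (x1 | ~x2 | x3)
  F T T  ✗ fails (~x3 | x1 | ~x2)
  T F F  ✓ satisfies all
  T F T  ✗ fails (~x3 | ~x1 | x2)
  T T F  ✗ fails (x3 | ~x1 | ~x2)
  T T T  ✗ fails (~x2 | ~x3 | ~x1)
2 of the 8 rows are models.

2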